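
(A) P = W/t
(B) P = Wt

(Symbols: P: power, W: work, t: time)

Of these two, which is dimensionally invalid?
(B)

(A) P = W/t: LHS [L^2 M T^-3], RHS [L^2 M T^-3] ✓
(B) P = Wt: LHS [L^2 M T^-3], RHS [L^2 M T^-1] ✗

Expression (B) P = Wt is dimensionally incorrect.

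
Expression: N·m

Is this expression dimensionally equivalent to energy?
Yes

The expression N·m has dimensions [L^2 M T^-2], which is exactly energy [L^2 M T^-2].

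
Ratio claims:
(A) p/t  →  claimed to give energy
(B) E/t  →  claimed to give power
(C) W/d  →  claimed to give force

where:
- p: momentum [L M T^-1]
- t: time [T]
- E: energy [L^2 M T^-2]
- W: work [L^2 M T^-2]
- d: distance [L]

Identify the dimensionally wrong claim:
(A) p/t does not give energy

(A) p/t: [L M T^-2] ≠ energy [L^2 M T^-2] ✗
(B) E/t: [L^2 M T^-3] = power [L^2 M T^-3] ✓
(C) W/d: [L M T^-2] = force [L M T^-2] ✓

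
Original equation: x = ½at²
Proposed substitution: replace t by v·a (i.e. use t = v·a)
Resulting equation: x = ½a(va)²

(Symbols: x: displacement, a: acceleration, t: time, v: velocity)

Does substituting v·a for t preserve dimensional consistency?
No

[t] = [T] and [v·a] = [L^2 T^-3]. These differ, so the substitution replaces a quantity by one of different dimensions and the result x = ½a(va)² has LHS [L] vs RHS [L^5 T^-8] — inconsistent.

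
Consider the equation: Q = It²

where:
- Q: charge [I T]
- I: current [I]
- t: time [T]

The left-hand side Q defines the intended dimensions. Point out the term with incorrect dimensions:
The right-hand side term It²

Q has dimensions [I T], but It² has dimensions [I T^2], so the term It² is dimensionally wrong for Q.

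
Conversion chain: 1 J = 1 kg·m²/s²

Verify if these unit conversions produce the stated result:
The chain is correct (no errors).

Correct: Joule is defined as kg·m²/s²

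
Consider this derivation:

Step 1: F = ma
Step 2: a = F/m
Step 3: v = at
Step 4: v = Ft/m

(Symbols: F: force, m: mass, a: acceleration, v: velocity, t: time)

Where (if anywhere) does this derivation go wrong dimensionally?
No step introduces an error — all steps are dimensionally consistent.

Step 1: F = ma → LHS [L M T^-2], RHS [L M T^-2] ✓
Step 2: a = F/m → LHS [L T^-2], RHS [L T^-2] ✓
Step 3: v = at → LHS [L T^-1], RHS [L T^-1] ✓
Step 4: v = Ft/m → LHS [L T^-1], RHS [L T^-1] ✓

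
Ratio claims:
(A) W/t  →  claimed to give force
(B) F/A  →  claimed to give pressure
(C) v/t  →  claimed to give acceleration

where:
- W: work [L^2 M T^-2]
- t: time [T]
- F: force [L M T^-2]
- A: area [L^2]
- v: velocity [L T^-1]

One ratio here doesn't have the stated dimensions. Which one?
(A) W/t does not give force

(A) W/t: [L^2 M T^-3] ≠ force [L M T^-2] ✗
(B) F/A: [L^-1 M T^-2] = pressure [L^-1 M T^-2] ✓
(C) v/t: [L T^-2] = acceleration [L T^-2] ✓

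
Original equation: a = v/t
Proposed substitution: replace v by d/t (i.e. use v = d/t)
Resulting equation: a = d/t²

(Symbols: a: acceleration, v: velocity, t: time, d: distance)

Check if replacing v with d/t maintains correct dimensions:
Yes

[v] = [L T^-1] and [d/t] = [L T^-1]. These match, so the substitution replaces a quantity by one of the same dimensions and the result a = d/t² has LHS [L T^-2] vs RHS [L T^-2] — still consistent.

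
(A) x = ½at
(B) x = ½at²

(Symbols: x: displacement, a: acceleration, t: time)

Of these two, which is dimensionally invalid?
(A)

(A) x = ½at: LHS [L], RHS [L T^-1] ✗
(B) x = ½at²: LHS [L], RHS [L] ✓

Expression (A) x = ½at is dimensionally incorrect.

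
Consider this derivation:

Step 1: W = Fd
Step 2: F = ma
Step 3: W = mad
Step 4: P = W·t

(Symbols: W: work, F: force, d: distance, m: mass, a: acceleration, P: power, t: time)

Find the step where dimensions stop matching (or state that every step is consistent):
Step 4

Step 1: W = Fd → LHS [L^2 M T^-2], RHS [L^2 M T^-2] ✓
Step 2: F = ma → LHS [L M T^-2], RHS [L M T^-2] ✓
Step 3: W = mad → LHS [L^2 M T^-2], RHS [L^2 M T^-2] ✓
Step 4: P = W·t → LHS [L^2 M T^-3], RHS [L^2 M T^-1] ✗

The first dimensional inconsistency appears in step 4: P = W·t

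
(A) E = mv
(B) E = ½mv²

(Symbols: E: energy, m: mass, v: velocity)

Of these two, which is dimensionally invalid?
(A)

(A) E = mv: LHS [L^2 M T^-2], RHS [L M T^-1] ✗
(B) E = ½mv²: LHS [L^2 M T^-2], RHS [L^2 M T^-2] ✓

Expression (A) E = mv is dimensionally incorrect.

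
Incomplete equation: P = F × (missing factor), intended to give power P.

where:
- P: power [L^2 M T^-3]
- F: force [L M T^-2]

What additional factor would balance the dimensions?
v (velocity), dimensions [L T^-1]

P has dimensions [L^2 M T^-3] and F has dimensions [L M T^-2].
The missing factor must have dimensions [L^2 M T^-3] / [L M T^-2] = [L T^-1], i.e. velocity (v).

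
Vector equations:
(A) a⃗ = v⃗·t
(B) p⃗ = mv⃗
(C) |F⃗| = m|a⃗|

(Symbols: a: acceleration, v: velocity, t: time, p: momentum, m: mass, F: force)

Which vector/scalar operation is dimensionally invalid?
(A) a⃗ = v⃗·t

(A) a⃗ = v⃗·t: LHS [L T^-2], RHS [L] ✗ — acceleration is velocity per time; should be v⃗/t
(B) p⃗ = mv⃗: LHS [L M T^-1], RHS [L M T^-1] ✓ — mass (scalar) times velocity (vector)
(C) |F⃗| = m|a⃗|: LHS [L M T^-2], RHS [L M T^-2] ✓ — magnitudes of vectors are scalars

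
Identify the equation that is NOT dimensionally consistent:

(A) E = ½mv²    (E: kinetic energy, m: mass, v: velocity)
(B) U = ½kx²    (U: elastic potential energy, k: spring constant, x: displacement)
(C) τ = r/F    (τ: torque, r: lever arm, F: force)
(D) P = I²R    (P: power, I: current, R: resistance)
(C) τ = r/F

The equation (C) τ = r/F is dimensionally incorrect.

LHS (τ): [L^2 M T^-2]
RHS (r/F): [M^-1 T^2] ✗

The dimensions do not match. The other three equations balance.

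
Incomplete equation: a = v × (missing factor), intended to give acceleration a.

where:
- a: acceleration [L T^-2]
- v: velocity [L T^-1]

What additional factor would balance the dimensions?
1/t (inverse time), dimensions [T^-1]

a has dimensions [L T^-2] and v has dimensions [L T^-1].
The missing factor must have dimensions [L T^-2] / [L T^-1] = [T^-1], i.e. inverse time (1/t).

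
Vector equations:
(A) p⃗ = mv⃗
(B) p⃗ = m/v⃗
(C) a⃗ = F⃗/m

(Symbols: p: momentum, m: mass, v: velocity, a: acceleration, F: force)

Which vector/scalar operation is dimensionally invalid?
(B) p⃗ = m/v⃗

(A) p⃗ = mv⃗: LHS [L M T^-1], RHS [L M T^-1] ✓ — mass (scalar) times velocity (vector)
(B) p⃗ = m/v⃗: LHS [L M T^-1], RHS [L^-1 M T] ✗ — momentum is mass times velocity; should be mv⃗ (and division by a vector is undefined)
(C) a⃗ = F⃗/m: LHS [L T^-2], RHS [L T^-2] ✓ — force (vector) divided by mass (scalar)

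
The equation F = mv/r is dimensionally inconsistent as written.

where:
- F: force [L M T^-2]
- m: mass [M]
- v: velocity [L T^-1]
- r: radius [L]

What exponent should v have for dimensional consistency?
The exponent of v should be 2: F = mv^2/r

The LHS F has dimensions [L M T^-2]; v has dimensions [L T^-1].
As written, the RHS mv/r (exponent 1 on v) has dimensions [M T^-1], which does not match.
With exponent 2, the RHS mv^2/r has dimensions [L M T^-2], matching the LHS.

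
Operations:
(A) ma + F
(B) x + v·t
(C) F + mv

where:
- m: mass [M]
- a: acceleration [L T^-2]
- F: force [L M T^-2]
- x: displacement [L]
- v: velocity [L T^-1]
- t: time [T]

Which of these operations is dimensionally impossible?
(C) F + mv

(A) ma + F: ma [L M T^-2] and F [L M T^-2] — same dimensions ✓
(B) x + v·t: x [L] and v·t [L] — same dimensions ✓
(C) F + mv: F [L M T^-2] and mv [L M T^-1] — different dimensions cannot be added/subtracted ✗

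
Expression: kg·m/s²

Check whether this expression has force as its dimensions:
Yes

The expression kg·m/s² has dimensions [L M T^-2], which is exactly force [L M T^-2].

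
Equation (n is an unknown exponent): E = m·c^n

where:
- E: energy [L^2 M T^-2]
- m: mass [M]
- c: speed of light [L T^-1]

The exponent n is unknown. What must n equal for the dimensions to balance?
n = 2

E has dimensions [L^2 M T^-2]; c has dimensions [L T^-1].
The rest of the RHS has dimensions [M], so c^n must supply [L^2 T^-2].
With n = 2: m·c^2 has dimensions [L^2 M T^-2], matching the LHS ✓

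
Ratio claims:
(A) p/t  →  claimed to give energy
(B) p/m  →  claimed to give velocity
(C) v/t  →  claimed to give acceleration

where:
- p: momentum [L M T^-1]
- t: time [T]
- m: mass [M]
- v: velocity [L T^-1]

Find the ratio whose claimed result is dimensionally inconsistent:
(A) p/t does not give energy

(A) p/t: [L M T^-2] ≠ energy [L^2 M T^-2] ✗
(B) p/m: [L T^-1] = velocity [L T^-1] ✓
(C) v/t: [L T^-2] = acceleration [L T^-2] ✓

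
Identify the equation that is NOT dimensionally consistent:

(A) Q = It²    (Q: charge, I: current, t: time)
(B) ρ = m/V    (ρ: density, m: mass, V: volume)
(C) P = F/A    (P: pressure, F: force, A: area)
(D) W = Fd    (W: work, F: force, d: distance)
(A) Q = It²

The equation (A) Q = It² is dimensionally incorrect.

LHS (Q): [I T]
RHS (It²): [I T^2] ✗

The dimensions do not match. The other three equations balance.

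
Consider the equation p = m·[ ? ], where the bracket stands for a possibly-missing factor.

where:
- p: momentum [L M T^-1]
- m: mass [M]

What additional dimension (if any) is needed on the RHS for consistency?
[L T^-1] — velocity (e.g. v)

p has dimensions [L M T^-1]; m has dimensions [M].
The bracketed factor must supply [L M T^-1] / [M] = [L T^-1].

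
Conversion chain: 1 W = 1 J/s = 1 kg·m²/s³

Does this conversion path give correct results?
The chain is correct (no errors).

Correct: Watt is Joule per second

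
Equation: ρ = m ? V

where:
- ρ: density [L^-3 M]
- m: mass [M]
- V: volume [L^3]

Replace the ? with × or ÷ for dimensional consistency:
division (÷): ρ = m ÷ V

ρ [L^-3 M]; m [M]; V [L^3].
m × V → [L^3 M] ✗
m ÷ V → [L^-3 M] ✓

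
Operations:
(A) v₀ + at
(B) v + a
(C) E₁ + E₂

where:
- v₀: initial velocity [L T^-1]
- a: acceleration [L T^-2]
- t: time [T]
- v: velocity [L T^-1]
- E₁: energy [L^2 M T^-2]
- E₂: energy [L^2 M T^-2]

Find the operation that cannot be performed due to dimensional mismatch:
(B) v + a

(A) v₀ + at: v₀ [L T^-1] and at [L T^-1] — same dimensions ✓
(B) v + a: v [L T^-1] and a [L T^-2] — different dimensions cannot be added/subtracted ✗
(C) E₁ + E₂: E₁ [L^2 M T^-2] and E₂ [L^2 M T^-2] — same dimensions ✓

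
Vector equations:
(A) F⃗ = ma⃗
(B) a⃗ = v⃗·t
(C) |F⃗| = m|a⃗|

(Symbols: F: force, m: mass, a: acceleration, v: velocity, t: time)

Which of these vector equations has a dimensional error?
(B) a⃗ = v⃗·t

(A) F⃗ = ma⃗: LHS [L M T^-2], RHS [L M T^-2] ✓ — Force and acceleration are vectors, mass is a scalar
(B) a⃗ = v⃗·t: LHS [L T^-2], RHS [L] ✗ — acceleration is velocity per time; should be v⃗/t
(C) |F⃗| = m|a⃗|: LHS [L M T^-2], RHS [L M T^-2] ✓ — magnitudes of vectors are scalars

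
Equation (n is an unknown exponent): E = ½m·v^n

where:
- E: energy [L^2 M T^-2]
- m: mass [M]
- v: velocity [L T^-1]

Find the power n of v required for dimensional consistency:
n = 2

E has dimensions [L^2 M T^-2]; v has dimensions [L T^-1].
The rest of the RHS has dimensions [M], so v^n must supply [L^2 T^-2].
With n = 2: ½m·v^2 has dimensions [L^2 M T^-2], matching the LHS ✓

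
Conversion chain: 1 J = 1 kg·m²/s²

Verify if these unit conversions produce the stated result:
The chain is correct (no errors).

Correct: Joule is defined as kg·m²/s²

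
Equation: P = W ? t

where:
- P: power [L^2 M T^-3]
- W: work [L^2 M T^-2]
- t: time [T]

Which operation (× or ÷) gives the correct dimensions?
division (÷): P = W ÷ t

P [L^2 M T^-3]; W [L^2 M T^-2]; t [T].
W × t → [L^2 M T^-1] ✗
W ÷ t → [L^2 M T^-3] ✓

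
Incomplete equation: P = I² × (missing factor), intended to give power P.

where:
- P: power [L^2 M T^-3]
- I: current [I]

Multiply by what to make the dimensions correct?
R (resistance), dimensions [I^-2 L^2 M T^-3]

P has dimensions [L^2 M T^-3] and I² has dimensions [I^2].
The missing factor must have dimensions [L^2 M T^-3] / [I^2] = [I^-2 L^2 M T^-3], i.e. resistance (R).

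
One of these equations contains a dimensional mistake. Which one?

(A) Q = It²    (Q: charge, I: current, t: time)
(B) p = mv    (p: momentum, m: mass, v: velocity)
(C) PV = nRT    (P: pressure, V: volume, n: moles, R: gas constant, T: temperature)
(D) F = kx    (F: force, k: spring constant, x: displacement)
(A) Q = It²

The equation (A) Q = It² is dimensionally incorrect.

LHS (Q): [I T]
RHS (It²): [I T^2] ✗

The dimensions do not match. The other three equations balance.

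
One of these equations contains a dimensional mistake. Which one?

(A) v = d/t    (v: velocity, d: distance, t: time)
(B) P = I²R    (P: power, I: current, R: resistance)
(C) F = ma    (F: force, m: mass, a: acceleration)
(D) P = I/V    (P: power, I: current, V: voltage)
(D) P = I/V

The equation (D) P = I/V is dimensionally incorrect.

LHS (P): [L^2 M T^-3]
RHS (I/V): [I^2 L^-2 M^-1 T^3] ✗

The dimensions do not match. The other three equations balance.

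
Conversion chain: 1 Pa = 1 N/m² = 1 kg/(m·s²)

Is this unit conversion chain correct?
The chain is correct (no errors).

Correct: Pascal is Newton per square meter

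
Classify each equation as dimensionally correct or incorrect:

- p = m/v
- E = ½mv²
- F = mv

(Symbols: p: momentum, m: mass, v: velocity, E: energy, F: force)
Dimensionally correct: E = ½mv²
Dimensionally incorrect: p = m/v, F = mv
Ordered (correct first, then incorrect): E = ½mv², p = m/v, F = mv

- p = m/v: LHS [L M T^-1], RHS [L^-1 M T] → incorrect ✗
- E = ½mv²: LHS [L^2 M T^-2], RHS [L^2 M T^-2] → correct ✓
- F = mv: LHS [L M T^-2], RHS [L M T^-1] → incorrect ✗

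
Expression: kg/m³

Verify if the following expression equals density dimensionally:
Yes

The expression kg/m³ has dimensions [L^-3 M], which is exactly density [L^-3 M].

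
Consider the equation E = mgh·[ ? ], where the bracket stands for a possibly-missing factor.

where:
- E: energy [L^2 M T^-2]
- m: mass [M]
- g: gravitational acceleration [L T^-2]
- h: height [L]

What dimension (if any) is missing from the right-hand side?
Nothing is missing — the bracketed factor must be dimensionless.

E has dimensions [L^2 M T^-2] and mgh already has dimensions [L^2 M T^-2], so E = mgh is dimensionally complete.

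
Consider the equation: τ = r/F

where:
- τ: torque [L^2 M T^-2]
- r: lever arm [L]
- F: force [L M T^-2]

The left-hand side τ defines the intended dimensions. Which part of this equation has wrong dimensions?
The right-hand side term r/F

τ has dimensions [L^2 M T^-2], but r/F has dimensions [M^-1 T^2], so the term r/F is dimensionally wrong for τ.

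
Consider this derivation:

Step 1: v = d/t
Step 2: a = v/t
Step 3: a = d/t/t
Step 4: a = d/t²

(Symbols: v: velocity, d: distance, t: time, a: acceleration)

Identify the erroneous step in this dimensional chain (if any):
No step introduces an error — all steps are dimensionally consistent.

Step 1: v = d/t → LHS [L T^-1], RHS [L T^-1] ✓
Step 2: a = v/t → LHS [L T^-2], RHS [L T^-2] ✓
Step 3: a = d/t/t → LHS [L T^-2], RHS [L T^-2] ✓
Step 4: a = d/t² → LHS [L T^-2], RHS [L T^-2] ✓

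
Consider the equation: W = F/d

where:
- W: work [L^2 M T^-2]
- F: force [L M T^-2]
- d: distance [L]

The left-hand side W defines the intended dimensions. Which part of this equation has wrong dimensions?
The right-hand side term F/d

W has dimensions [L^2 M T^-2], but F/d has dimensions [M T^-2], so the term F/d is dimensionally wrong for W.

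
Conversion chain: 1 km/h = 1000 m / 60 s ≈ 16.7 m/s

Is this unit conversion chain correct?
The chain is incorrect (it contains an error).

Incorrect: 1 h = 3600 s, not 60 s (1 km/h ≈ 0.278 m/s)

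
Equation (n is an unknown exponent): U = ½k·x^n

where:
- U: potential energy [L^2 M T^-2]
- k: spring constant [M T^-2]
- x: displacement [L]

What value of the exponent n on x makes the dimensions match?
n = 2

U has dimensions [L^2 M T^-2]; x has dimensions [L].
The rest of the RHS has dimensions [M T^-2], so x^n must supply [L^2].
With n = 2: ½k·x^2 has dimensions [L^2 M T^-2], matching the LHS ✓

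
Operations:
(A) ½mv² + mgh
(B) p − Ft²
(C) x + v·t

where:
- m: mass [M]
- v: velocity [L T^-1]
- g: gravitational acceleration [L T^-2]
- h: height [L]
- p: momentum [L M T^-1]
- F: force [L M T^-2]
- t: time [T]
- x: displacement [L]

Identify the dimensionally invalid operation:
(B) p − Ft²

(A) ½mv² + mgh: ½mv² [L^2 M T^-2] and mgh [L^2 M T^-2] — same dimensions ✓
(B) p − Ft²: p [L M T^-1] and Ft² [L M] — different dimensions cannot be added/subtracted ✗
(C) x + v·t: x [L] and v·t [L] — same dimensions ✓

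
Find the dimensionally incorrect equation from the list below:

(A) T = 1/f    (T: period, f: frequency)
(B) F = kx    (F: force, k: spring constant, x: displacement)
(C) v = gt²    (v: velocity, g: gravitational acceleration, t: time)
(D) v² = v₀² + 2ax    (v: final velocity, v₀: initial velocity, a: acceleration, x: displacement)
(C) v = gt²

The equation (C) v = gt² is dimensionally incorrect.

LHS (v): [L T^-1]
RHS (gt²): [L] ✗

The dimensions do not match. The other three equations balance.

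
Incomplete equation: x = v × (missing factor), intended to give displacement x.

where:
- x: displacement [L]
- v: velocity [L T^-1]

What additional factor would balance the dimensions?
t (time), dimensions [T]

x has dimensions [L] and v has dimensions [L T^-1].
The missing factor must have dimensions [L] / [L T^-1] = [T], i.e. time (t).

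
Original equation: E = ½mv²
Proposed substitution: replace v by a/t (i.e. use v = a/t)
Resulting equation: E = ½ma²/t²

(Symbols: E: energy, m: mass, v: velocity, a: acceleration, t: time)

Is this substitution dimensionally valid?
No

[v] = [L T^-1] and [a/t] = [L T^-3]. These differ, so the substitution replaces a quantity by one of different dimensions and the result E = ½ma²/t² has LHS [L^2 M T^-2] vs RHS [L^2 M T^-6] — inconsistent.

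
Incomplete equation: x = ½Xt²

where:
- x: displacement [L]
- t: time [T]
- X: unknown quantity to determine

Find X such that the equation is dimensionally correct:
X = a (acceleration), dimensions [L T^-2]

x has dimensions [L]; the rest of the RHS (½ t²) has dimensions [T^2].
So X must have dimensions [L T^-2] — X = a (acceleration).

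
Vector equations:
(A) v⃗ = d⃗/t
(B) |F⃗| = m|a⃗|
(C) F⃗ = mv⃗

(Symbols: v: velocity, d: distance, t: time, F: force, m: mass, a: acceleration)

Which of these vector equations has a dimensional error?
(C) F⃗ = mv⃗

(A) v⃗ = d⃗/t: LHS [L T^-1], RHS [L T^-1] ✓ — displacement (vector) divided by time (scalar)
(B) |F⃗| = m|a⃗|: LHS [L M T^-2], RHS [L M T^-2] ✓ — magnitudes of vectors are scalars
(C) F⃗ = mv⃗: LHS [L M T^-2], RHS [L M T^-1] ✗ — mass times velocity is momentum, not force; should be ma⃗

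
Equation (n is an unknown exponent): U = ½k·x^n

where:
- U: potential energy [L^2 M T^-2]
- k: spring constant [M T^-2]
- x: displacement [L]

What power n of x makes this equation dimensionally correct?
n = 2

U has dimensions [L^2 M T^-2]; x has dimensions [L].
The rest of the RHS has dimensions [M T^-2], so x^n must supply [L^2].
With n = 2: ½k·x^2 has dimensions [L^2 M T^-2], matching the LHS ✓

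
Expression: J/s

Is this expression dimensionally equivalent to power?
Yes

The expression J/s has dimensions [L^2 M T^-3], which is exactly power [L^2 M T^-3].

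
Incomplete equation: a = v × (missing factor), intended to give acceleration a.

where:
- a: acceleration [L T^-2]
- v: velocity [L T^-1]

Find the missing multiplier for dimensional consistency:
1/t (inverse time), dimensions [T^-1]

a has dimensions [L T^-2] and v has dimensions [L T^-1].
The missing factor must have dimensions [L T^-2] / [L T^-1] = [T^-1], i.e. inverse time (1/t).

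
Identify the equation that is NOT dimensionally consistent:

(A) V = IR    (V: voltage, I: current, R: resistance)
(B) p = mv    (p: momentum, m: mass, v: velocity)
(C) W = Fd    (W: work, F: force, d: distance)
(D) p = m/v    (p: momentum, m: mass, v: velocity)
(D) p = m/v

The equation (D) p = m/v is dimensionally incorrect.

LHS (p): [L M T^-1]
RHS (m/v): [L^-1 M T] ✗

The dimensions do not match. The other three equations balance.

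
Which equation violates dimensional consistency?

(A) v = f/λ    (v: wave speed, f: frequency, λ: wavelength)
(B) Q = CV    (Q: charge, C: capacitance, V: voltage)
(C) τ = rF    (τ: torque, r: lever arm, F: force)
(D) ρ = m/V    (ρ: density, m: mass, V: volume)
(A) v = f/λ

The equation (A) v = f/λ is dimensionally incorrect.

LHS (v): [L T^-1]
RHS (f/λ): [L^-1 T^-1] ✗

The dimensions do not match. The other three equations balance.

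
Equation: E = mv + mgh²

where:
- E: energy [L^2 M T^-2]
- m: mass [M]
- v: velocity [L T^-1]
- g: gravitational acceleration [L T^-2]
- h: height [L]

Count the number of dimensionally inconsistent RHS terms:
2

LHS E: [L^2 M T^-2]
- mv: [L M T^-1] ✗
- mgh²: [L^3 M T^-2] ✗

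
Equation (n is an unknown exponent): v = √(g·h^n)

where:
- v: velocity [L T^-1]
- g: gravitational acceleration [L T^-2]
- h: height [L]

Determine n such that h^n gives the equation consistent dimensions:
n = 1

v has dimensions [L T^-1]; h has dimensions [L].
With n = 1: √(g·h^1) has dimensions [L T^-1], matching the LHS ✓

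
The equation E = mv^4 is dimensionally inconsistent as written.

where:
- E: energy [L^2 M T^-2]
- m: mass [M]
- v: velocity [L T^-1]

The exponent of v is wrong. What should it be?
The exponent of v should be 2: E = mv^2

The LHS E has dimensions [L^2 M T^-2]; v has dimensions [L T^-1].
As written, the RHS mv^4 (exponent 4 on v) has dimensions [L^4 M T^-4], which does not match.
With exponent 2, the RHS mv^2 has dimensions [L^2 M T^-2], matching the LHS.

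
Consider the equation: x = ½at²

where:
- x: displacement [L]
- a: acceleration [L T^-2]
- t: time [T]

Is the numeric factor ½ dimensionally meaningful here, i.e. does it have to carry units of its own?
No

x has dimensions [L] and at² already has dimensions [L], so the equation balances without ½ contributing any dimensions. ½ is a pure (dimensionless) number; changing or removing it would not affect dimensional consistency.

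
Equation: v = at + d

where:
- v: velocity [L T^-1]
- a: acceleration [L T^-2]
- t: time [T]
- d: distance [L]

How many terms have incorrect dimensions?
1

LHS v: [L T^-1]
- at: [L T^-1] ✓
- d: [L] ✗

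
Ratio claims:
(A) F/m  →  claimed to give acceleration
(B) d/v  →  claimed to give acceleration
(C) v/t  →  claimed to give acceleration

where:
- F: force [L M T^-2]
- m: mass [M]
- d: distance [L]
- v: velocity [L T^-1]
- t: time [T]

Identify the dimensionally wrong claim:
(B) d/v does not give acceleration

(A) F/m: [L T^-2] = acceleration [L T^-2] ✓
(B) d/v: [T] ≠ acceleration [L T^-2] ✗
(C) v/t: [L T^-2] = acceleration [L T^-2] ✓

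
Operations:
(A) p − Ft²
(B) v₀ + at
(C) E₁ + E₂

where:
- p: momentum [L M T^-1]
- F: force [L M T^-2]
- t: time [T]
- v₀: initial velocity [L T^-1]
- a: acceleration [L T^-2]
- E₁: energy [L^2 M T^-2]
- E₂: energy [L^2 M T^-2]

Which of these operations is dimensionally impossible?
(A) p − Ft²

(A) p − Ft²: p [L M T^-1] and Ft² [L M] — different dimensions cannot be added/subtracted ✗
(B) v₀ + at: v₀ [L T^-1] and at [L T^-1] — same dimensions ✓
(C) E₁ + E₂: E₁ [L^2 M T^-2] and E₂ [L^2 M T^-2] — same dimensions ✓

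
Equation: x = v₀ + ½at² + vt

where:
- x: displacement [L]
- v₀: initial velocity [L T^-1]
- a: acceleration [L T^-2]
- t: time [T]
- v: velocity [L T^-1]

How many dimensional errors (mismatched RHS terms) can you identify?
1

LHS x: [L]
- v₀: [L T^-1] ✗
- ½at²: [L] ✓
- vt: [L] ✓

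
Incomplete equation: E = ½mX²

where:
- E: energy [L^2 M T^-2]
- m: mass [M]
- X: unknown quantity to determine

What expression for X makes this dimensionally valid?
X = v (velocity), dimensions [L T^-1]

E has dimensions [L^2 M T^-2]; the rest of the RHS (½m) has dimensions [M].
So X² must have dimensions [L^2 T^-2], i.e. X has dimensions [L T^-1] — X = v (velocity).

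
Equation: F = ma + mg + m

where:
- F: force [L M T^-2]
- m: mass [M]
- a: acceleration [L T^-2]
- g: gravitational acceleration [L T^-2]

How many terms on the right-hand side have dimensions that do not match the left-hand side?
1

LHS F: [L M T^-2]
- ma: [L M T^-2] ✓
- mg: [L M T^-2] ✓
- m: [M] ✗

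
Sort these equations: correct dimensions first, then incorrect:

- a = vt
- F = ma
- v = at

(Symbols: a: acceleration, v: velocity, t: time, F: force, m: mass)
Dimensionally correct: F = ma, v = at
Dimensionally incorrect: a = vt
Ordered (correct first, then incorrect): F = ma, v = at, a = vt

- a = vt: LHS [L T^-2], RHS [L] → incorrect ✗
- F = ma: LHS [L M T^-2], RHS [L M T^-2] → correct ✓
- v = at: LHS [L T^-1], RHS [L T^-1] → correct ✓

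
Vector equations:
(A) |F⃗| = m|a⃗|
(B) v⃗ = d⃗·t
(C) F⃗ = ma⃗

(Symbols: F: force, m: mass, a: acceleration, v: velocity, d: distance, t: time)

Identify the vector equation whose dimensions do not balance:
(B) v⃗ = d⃗·t

(A) |F⃗| = m|a⃗|: LHS [L M T^-2], RHS [L M T^-2] ✓ — magnitudes of vectors are scalars
(B) v⃗ = d⃗·t: LHS [L T^-1], RHS [L T] ✗ — velocity is displacement per time; should be d⃗/t
(C) F⃗ = ma⃗: LHS [L M T^-2], RHS [L M T^-2] ✓ — Force and acceleration are vectors, mass is a scalar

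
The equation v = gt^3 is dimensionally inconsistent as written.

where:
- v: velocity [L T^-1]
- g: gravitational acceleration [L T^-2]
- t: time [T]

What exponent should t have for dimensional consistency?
The exponent of t should be 1: v = gt

The LHS v has dimensions [L T^-1]; t has dimensions [T].
As written, the RHS gt^3 (exponent 3 on t) has dimensions [L T], which does not match.
With exponent 1, the RHS gt has dimensions [L T^-1], matching the LHS.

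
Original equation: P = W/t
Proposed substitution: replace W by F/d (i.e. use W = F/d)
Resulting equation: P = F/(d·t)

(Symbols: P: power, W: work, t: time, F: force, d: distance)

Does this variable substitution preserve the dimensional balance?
No

[W] = [L^2 M T^-2] and [F/d] = [M T^-2]. These differ, so the substitution replaces a quantity by one of different dimensions and the result P = F/(d·t) has LHS [L^2 M T^-3] vs RHS [M T^-3] — inconsistent.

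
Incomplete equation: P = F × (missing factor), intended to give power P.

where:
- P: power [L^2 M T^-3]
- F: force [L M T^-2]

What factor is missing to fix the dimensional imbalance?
v (velocity), dimensions [L T^-1]

P has dimensions [L^2 M T^-3] and F has dimensions [L M T^-2].
The missing factor must have dimensions [L^2 M T^-3] / [L M T^-2] = [L T^-1], i.e. velocity (v).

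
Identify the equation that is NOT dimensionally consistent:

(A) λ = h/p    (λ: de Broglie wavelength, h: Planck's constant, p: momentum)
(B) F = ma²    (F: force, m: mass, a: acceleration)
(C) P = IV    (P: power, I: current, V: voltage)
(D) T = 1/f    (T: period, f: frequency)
(B) F = ma²

The equation (B) F = ma² is dimensionally incorrect.

LHS (F): [L M T^-2]
RHS (ma²): [L^2 M T^-4] ✗

The dimensions do not match. The other three equations balance.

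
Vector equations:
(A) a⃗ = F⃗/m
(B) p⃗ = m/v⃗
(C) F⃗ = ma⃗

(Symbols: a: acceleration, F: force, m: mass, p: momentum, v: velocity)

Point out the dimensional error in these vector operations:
(B) p⃗ = m/v⃗

(A) a⃗ = F⃗/m: LHS [L T^-2], RHS [L T^-2] ✓ — force (vector) divided by mass (scalar)
(B) p⃗ = m/v⃗: LHS [L M T^-1], RHS [L^-1 M T] ✗ — momentum is mass times velocity; should be mv⃗ (and division by a vector is undefined)
(C) F⃗ = ma⃗: LHS [L M T^-2], RHS [L M T^-2] ✓ — Force and acceleration are vectors, mass is a scalar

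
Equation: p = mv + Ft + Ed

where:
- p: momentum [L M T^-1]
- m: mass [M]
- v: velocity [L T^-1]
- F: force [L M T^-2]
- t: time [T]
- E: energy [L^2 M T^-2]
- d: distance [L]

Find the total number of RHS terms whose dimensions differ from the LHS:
1

LHS p: [L M T^-1]
- mv: [L M T^-1] ✓
- Ft: [L M T^-1] ✓
- Ed: [L^3 M T^-2] ✗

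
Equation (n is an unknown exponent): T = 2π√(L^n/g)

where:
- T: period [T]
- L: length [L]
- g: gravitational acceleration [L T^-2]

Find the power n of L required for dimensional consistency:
n = 1

T has dimensions [T]; L has dimensions [L].
With n = 1: 2π√(L^1/g) has dimensions [T], matching the LHS ✓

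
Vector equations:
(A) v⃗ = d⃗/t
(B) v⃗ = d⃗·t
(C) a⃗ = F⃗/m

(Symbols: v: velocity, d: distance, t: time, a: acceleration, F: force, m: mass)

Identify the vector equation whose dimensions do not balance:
(B) v⃗ = d⃗·t

(A) v⃗ = d⃗/t: LHS [L T^-1], RHS [L T^-1] ✓ — displacement (vector) divided by time (scalar)
(B) v⃗ = d⃗·t: LHS [L T^-1], RHS [L T] ✗ — velocity is displacement per time; should be d⃗/t
(C) a⃗ = F⃗/m: LHS [L T^-2], RHS [L T^-2] ✓ — force (vector) divided by mass (scalar)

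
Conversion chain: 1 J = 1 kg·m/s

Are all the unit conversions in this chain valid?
The chain is incorrect (it contains an error).

Incorrect: Joule is kg·m²/s², not kg·m/s (that is momentum)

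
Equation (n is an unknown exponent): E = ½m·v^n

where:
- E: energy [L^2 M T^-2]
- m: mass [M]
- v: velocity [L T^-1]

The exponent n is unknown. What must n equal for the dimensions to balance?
n = 2

E has dimensions [L^2 M T^-2]; v has dimensions [L T^-1].
The rest of the RHS has dimensions [M], so v^n must supply [L^2 T^-2].
With n = 2: ½m·v^2 has dimensions [L^2 M T^-2], matching the LHS ✓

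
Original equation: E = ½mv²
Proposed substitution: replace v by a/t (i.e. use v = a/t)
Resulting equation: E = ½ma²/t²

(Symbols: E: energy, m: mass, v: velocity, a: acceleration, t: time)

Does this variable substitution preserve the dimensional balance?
No

[v] = [L T^-1] and [a/t] = [L T^-3]. These differ, so the substitution replaces a quantity by one of different dimensions and the result E = ½ma²/t² has LHS [L^2 M T^-2] vs RHS [L^2 M T^-6] — inconsistent.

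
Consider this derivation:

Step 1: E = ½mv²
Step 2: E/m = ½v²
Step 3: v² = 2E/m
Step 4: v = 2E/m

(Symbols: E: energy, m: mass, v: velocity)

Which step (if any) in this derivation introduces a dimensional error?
Step 4

Step 1: E = ½mv² → LHS [L^2 M T^-2], RHS [L^2 M T^-2] ✓
Step 2: E/m = ½v² → LHS [L^2 T^-2], RHS [L^2 T^-2] ✓
Step 3: v² = 2E/m → LHS [L^2 T^-2], RHS [L^2 T^-2] ✓
Step 4: v = 2E/m → LHS [L T^-1], RHS [L^2 T^-2] ✗

The first dimensional inconsistency appears in step 4: v = 2E/m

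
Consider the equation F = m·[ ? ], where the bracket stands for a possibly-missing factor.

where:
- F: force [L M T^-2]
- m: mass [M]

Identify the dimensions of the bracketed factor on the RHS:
[L T^-2] — acceleration (e.g. a)

F has dimensions [L M T^-2]; m has dimensions [M].
The bracketed factor must supply [L M T^-2] / [M] = [L T^-2].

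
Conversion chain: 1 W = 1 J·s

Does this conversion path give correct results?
The chain is incorrect (it contains an error).

Incorrect: Watt is J/s, not J·s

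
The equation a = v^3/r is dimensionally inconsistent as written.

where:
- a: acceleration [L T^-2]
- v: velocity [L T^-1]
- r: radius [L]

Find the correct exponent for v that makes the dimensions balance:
The exponent of v should be 2: a = v^2/r

The LHS a has dimensions [L T^-2]; v has dimensions [L T^-1].
As written, the RHS v^3/r (exponent 3 on v) has dimensions [L^2 T^-3], which does not match.
With exponent 2, the RHS v^2/r has dimensions [L T^-2], matching the LHS.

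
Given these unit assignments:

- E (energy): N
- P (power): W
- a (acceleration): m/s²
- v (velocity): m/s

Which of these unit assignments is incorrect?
E

The variable E (energy) should have units J, not N.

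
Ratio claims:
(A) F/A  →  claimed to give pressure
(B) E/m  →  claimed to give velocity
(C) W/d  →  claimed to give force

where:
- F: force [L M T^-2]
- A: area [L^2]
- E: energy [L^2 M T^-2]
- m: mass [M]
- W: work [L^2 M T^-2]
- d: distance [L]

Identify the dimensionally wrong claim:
(B) E/m does not give velocity

(A) F/A: [L^-1 M T^-2] = pressure [L^-1 M T^-2] ✓
(B) E/m: [L^2 T^-2] ≠ velocity [L T^-1] ✗
(C) W/d: [L M T^-2] = force [L M T^-2] ✓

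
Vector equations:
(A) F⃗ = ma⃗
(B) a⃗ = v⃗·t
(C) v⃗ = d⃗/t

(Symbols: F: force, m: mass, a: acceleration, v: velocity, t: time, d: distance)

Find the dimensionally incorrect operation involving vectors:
(B) a⃗ = v⃗·t

(A) F⃗ = ma⃗: LHS [L M T^-2], RHS [L M T^-2] ✓ — Force and acceleration are vectors, mass is a scalar
(B) a⃗ = v⃗·t: LHS [L T^-2], RHS [L] ✗ — acceleration is velocity per time; should be v⃗/t
(C) v⃗ = d⃗/t: LHS [L T^-1], RHS [L T^-1] ✓ — displacement (vector) divided by time (scalar)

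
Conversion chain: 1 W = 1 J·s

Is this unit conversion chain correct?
The chain is incorrect (it contains an error).

Incorrect: Watt is J/s, not J·s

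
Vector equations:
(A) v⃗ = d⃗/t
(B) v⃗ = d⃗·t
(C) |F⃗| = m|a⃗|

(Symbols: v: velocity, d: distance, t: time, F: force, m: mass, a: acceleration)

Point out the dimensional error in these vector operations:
(B) v⃗ = d⃗·t

(A) v⃗ = d⃗/t: LHS [L T^-1], RHS [L T^-1] ✓ — displacement (vector) divided by time (scalar)
(B) v⃗ = d⃗·t: LHS [L T^-1], RHS [L T] ✗ — velocity is displacement per time; should be d⃗/t
(C) |F⃗| = m|a⃗|: LHS [L M T^-2], RHS [L M T^-2] ✓ — magnitudes of vectors are scalars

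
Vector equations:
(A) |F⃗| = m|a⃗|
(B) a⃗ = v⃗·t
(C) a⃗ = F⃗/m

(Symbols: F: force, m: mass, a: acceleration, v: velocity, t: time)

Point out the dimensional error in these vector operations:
(B) a⃗ = v⃗·t

(A) |F⃗| = m|a⃗|: LHS [L M T^-2], RHS [L M T^-2] ✓ — magnitudes of vectors are scalars
(B) a⃗ = v⃗·t: LHS [L T^-2], RHS [L] ✗ — acceleration is velocity per time; should be v⃗/t
(C) a⃗ = F⃗/m: LHS [L T^-2], RHS [L T^-2] ✓ — force (vector) divided by mass (scalar)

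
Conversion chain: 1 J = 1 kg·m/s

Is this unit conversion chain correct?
The chain is incorrect (it contains an error).

Incorrect: Joule is kg·m²/s², not kg·m/s (that is momentum)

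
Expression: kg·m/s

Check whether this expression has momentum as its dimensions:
Yes

The expression kg·m/s has dimensions [L M T^-1], which is exactly momentum [L M T^-1].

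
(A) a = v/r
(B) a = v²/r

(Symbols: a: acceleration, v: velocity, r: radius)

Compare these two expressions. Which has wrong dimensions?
(A)

(A) a = v/r: LHS [L T^-2], RHS [T^-1] ✗
(B) a = v²/r: LHS [L T^-2], RHS [L T^-2] ✓

Expression (A) a = v/r is dimensionally incorrect.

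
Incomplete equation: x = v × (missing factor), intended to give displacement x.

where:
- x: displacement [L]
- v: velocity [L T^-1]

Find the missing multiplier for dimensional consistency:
t (time), dimensions [T]

x has dimensions [L] and v has dimensions [L T^-1].
The missing factor must have dimensions [L] / [L T^-1] = [T], i.e. time (t).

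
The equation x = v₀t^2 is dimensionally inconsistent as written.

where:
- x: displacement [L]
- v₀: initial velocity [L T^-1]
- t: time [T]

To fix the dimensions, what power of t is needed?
The exponent of t should be 1: x = v₀t

The LHS x has dimensions [L]; t has dimensions [T].
As written, the RHS v₀t^2 (exponent 2 on t) has dimensions [L T], which does not match.
With exponent 1, the RHS v₀t has dimensions [L], matching the LHS.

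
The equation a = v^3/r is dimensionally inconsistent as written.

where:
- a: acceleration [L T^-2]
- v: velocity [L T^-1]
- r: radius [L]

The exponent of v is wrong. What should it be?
The exponent of v should be 2: a = v^2/r

The LHS a has dimensions [L T^-2]; v has dimensions [L T^-1].
As written, the RHS v^3/r (exponent 3 on v) has dimensions [L^2 T^-3], which does not match.
With exponent 2, the RHS v^2/r has dimensions [L T^-2], matching the LHS.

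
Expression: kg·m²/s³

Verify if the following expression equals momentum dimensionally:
No

The expression kg·m²/s³ has dimensions [L^2 M T^-3], but momentum has dimensions [L M T^-1].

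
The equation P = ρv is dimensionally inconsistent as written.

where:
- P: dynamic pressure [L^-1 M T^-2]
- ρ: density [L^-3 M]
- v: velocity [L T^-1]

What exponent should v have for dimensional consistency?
The exponent of v should be 2: P = ρv^2

The LHS P has dimensions [L^-1 M T^-2]; v has dimensions [L T^-1].
As written, the RHS ρv (exponent 1 on v) has dimensions [L^-2 M T^-1], which does not match.
With exponent 2, the RHS ρv^2 has dimensions [L^-1 M T^-2], matching the LHS.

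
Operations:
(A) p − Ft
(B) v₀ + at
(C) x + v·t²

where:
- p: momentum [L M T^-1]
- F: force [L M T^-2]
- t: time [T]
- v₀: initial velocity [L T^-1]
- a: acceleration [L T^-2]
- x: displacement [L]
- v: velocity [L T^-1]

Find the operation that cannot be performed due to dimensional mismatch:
(C) x + v·t²

(A) p − Ft: p [L M T^-1] and Ft [L M T^-1] — same dimensions ✓
(B) v₀ + at: v₀ [L T^-1] and at [L T^-1] — same dimensions ✓
(C) x + v·t²: x [L] and v·t² [L T] — different dimensions cannot be added/subtracted ✗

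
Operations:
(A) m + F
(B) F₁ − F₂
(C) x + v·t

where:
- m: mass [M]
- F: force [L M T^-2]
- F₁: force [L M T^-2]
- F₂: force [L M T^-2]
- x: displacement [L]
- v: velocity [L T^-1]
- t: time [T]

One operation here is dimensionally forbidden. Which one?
(A) m + F

(A) m + F: m [M] and F [L M T^-2] — different dimensions cannot be added/subtracted ✗
(B) F₁ − F₂: F₁ [L M T^-2] and F₂ [L M T^-2] — same dimensions ✓
(C) x + v·t: x [L] and v·t [L] — same dimensions ✓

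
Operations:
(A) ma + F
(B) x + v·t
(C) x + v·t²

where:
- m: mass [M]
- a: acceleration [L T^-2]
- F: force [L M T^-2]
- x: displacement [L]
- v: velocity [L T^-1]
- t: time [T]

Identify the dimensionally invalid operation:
(C) x + v·t²

(A) ma + F: ma [L M T^-2] and F [L M T^-2] — same dimensions ✓
(B) x + v·t: x [L] and v·t [L] — same dimensions ✓
(C) x + v·t²: x [L] and v·t² [L T] — different dimensions cannot be added/subtracted ✗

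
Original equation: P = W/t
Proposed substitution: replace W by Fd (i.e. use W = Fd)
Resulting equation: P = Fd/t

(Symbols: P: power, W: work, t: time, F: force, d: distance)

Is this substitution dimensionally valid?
Yes

[W] = [L^2 M T^-2] and [Fd] = [L^2 M T^-2]. These match, so the substitution replaces a quantity by one of the same dimensions and the result P = Fd/t has LHS [L^2 M T^-3] vs RHS [L^2 M T^-3] — still consistent.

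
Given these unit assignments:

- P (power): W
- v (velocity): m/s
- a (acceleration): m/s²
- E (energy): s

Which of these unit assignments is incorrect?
E

The variable E (energy) should have units J, not s.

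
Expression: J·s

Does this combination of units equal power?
No

The expression J·s has dimensions [L^2 M T^-1], but power has dimensions [L^2 M T^-3].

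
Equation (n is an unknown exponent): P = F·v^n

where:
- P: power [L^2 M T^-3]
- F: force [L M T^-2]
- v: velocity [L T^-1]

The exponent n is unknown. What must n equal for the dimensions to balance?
n = 1

P has dimensions [L^2 M T^-3]; v has dimensions [L T^-1].
The rest of the RHS has dimensions [L M T^-2], so v^n must supply [L T^-1].
With n = 1: F·v^1 has dimensions [L^2 M T^-3], matching the LHS ✓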